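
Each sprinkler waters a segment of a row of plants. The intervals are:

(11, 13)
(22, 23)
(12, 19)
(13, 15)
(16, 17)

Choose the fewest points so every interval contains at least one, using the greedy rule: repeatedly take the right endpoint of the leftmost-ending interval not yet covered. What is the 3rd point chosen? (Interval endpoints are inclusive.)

23

Sort by right endpoint; whenever an interval is uncovered, place a point at its right end.
Sorted: [11,13] [13,15] [16,17] [12,19] [22,23]
{[11,13],[13,15]} hit by 13; {[16,17],[12,19]} hit by 17; {[22,23]} hit by 23.
Points: 13, 17, 23 (3 total).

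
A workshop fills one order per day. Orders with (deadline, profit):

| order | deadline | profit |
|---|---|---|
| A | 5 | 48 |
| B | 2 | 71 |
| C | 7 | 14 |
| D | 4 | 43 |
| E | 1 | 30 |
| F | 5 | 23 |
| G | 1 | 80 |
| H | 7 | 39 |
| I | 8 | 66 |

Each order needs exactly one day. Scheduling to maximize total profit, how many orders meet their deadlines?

Sort by profit descending; place each in the latest free slot ≤ its deadline.
By profit: G(d1,80), B(d2,71), I(d8,66), A(d5,48), D(d4,43), H(d7,39), E(d1,30), F(d5,23), C(d7,14)
G→slot 1; B→slot 2; I→slot 8; A→slot 5; D→slot 4; H→slot 7; E skipped; F→slot 3; C→slot 6.
8 of 9 scheduled.

8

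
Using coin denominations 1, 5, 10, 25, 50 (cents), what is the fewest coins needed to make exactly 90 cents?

4

90 − 1×50→40 − 1×25→15 − 1×10→5 − 1×5→0
Total coins = 1 + 1 + 1 + 1 = 4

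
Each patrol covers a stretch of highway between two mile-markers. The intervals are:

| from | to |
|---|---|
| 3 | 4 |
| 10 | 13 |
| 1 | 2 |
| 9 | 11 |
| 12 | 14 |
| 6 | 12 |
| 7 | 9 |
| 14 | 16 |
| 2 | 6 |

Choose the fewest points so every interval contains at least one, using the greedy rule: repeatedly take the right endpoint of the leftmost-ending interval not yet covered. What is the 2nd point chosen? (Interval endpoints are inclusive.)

Sort by right endpoint; whenever an interval is uncovered, place a point at its right end.
By right end: [1,2]  [3,4]  [2,6]  [7,9]  [9,11]  [6,12]  [10,13]  [12,14]  [14,16]
[1,2] uncovered → point at 2; [3,4] uncovered → point at 4; [7,9] uncovered → point at 9; [10,13] uncovered → point at 13; [14,16] uncovered → point at 16.
Points: 2, 4, 9, 13, 16 (5 total).

4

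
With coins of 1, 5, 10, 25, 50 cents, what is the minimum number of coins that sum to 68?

6

Use the largest denomination that fits, subtract, and repeat.
68 = 1×50 + 1×10 + 1×5 + 3×1
Total coins = 1 + 1 + 1 + 3 = 6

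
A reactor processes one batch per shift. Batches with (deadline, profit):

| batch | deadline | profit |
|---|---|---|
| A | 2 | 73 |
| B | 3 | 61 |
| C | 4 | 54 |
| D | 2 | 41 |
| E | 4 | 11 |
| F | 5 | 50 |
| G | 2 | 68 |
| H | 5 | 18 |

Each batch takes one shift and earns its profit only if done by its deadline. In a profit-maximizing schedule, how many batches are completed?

5

Sort by profit descending; place each in the latest free slot ≤ its deadline.
By profit: A(d2,73), G(d2,68), B(d3,61), C(d4,54), F(d5,50), D(d2,41), H(d5,18), E(d4,11)
A→slot 2; G→slot 1; B→slot 3; C→slot 4; F→slot 5; D skipped; H skipped; E skipped.
5 of 8 scheduled.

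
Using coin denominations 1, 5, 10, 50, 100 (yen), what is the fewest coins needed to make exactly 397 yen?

Use the largest denomination that fits, subtract, and repeat.
397 − 3×100→97 − 1×50→47 − 4×10→7 − 1×5→2 − 2×1→0
Total coins = 3 + 1 + 4 + 1 + 2 = 11

11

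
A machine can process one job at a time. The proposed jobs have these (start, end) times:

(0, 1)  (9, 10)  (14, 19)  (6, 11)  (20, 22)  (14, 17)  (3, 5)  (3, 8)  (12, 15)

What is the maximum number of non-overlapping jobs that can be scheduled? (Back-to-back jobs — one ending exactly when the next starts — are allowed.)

5

By end time: (0,1), (3,5), (3,8), (9,10), (6,11), (12,15), (14,17), (14,19), (20,22).
Pick (0,1); next start ≥ 1 → (3,5); next start ≥ 5 → (9,10); next start ≥ 10 → (12,15); next start ≥ 15 → (20,22).
Selected 5 jobs.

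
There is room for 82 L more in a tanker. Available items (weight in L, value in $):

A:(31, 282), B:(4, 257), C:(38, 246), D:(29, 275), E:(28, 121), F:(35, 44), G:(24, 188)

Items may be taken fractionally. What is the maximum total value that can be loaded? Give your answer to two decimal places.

Sort by value per unit weight and fill in that order.
Order: B (257/4=64.25) > D (275/29=9.48) > A (282/31=9.10) > G (188/24=7.83) > C (246/38=6.47) > E (121/28=4.32) > F (44/35=1.26)
Fill: take B (4 @ 257) → take D (29 @ 275) → take A (31 @ 282) → take 18/24 of G → 141.00; 82/82 used.
Total value = 955.00

955.00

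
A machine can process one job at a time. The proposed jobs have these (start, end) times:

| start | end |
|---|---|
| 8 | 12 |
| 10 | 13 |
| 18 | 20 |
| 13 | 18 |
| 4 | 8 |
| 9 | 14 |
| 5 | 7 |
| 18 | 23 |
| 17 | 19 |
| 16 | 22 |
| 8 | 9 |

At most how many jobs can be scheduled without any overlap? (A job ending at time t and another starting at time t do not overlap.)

Order by finish time; keep every interval that doesn't clash with the previous kept one.
Sorted by end: (5,7)  (4,8)  (8,9)  (8,12)  (10,13)  (9,14)  (13,18)  (17,19)  (18,20)  (16,22)  (18,23)
take (5,7); skip (4,8); take (8,9); skip (8,12); take (10,13); take (13,18); take (18,20).
Selected 5 jobs.

5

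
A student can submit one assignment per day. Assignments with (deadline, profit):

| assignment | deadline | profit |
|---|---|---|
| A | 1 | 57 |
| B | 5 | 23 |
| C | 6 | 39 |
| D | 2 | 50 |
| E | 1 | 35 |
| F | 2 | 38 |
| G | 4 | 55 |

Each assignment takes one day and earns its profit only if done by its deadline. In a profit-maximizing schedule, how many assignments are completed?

5

Take jobs in profit order; each goes to the latest open slot no later than its deadline.
Profit order: A=57 G=55 D=50 C=39 F=38 E=35 B=23
Assign: A→slot 1, G→slot 4, D→slot 2, C→slot 6, F skipped, E skipped, B→slot 5.
Slots: [1:A] [2:D] [4:G] [5:B] [6:C]
5 of 7 scheduled.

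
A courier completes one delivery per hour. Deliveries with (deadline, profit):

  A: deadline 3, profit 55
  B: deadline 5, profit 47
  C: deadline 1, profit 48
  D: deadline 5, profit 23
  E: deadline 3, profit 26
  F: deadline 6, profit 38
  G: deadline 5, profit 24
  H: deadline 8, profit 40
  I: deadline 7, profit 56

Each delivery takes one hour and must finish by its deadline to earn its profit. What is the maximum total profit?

Sort by profit descending; place each in the latest free slot ≤ its deadline.
By profit: I(d7,56), A(d3,55), C(d1,48), B(d5,47), H(d8,40), F(d6,38), E(d3,26), G(d5,24), D(d5,23)
I→slot 7; A→slot 3; C→slot 1; B→slot 5; H→slot 8; F→slot 6; E→slot 2; G→slot 4; D skipped.
Profit = 48 + 26 + 55 + 24 + 47 + 38 + 56 + 40 = 334

334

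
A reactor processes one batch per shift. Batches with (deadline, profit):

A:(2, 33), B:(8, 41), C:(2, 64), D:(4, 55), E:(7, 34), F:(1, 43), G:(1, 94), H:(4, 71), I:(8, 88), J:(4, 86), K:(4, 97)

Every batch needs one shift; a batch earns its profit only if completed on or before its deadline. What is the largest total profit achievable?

511

Take jobs in profit order; each goes to the latest open slot no later than its deadline.
Profit order: K=97 G=94 I=88 J=86 H=71 C=64 D=55 F=43 B=41 E=34 A=33
Assign: K→slot 4, G→slot 1, I→slot 8, J→slot 3, H→slot 2, C skipped, D skipped, F skipped, B→slot 7, E→slot 6, A skipped.
Slots: [1:G] [2:H] [3:J] [4:K] [6:E] [7:B] [8:I]
Profit = 94 + 71 + 86 + 97 + 34 + 41 + 88 = 511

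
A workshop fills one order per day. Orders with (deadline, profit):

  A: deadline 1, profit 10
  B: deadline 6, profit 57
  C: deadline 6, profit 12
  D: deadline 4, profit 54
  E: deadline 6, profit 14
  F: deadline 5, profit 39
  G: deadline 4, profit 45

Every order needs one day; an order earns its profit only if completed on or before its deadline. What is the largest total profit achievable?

221

Sort by profit descending; place each in the latest free slot ≤ its deadline.
By profit: B(d6,57), D(d4,54), G(d4,45), F(d5,39), E(d6,14), C(d6,12), A(d1,10)
B→slot 6; D→slot 4; G→slot 3; F→slot 5; E→slot 2; C→slot 1; A skipped.
Profit = 12 + 14 + 45 + 54 + 39 + 57 = 221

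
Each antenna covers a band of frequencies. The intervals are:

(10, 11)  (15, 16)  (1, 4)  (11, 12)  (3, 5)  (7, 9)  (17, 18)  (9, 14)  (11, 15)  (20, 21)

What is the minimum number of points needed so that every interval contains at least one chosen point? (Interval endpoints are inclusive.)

Process intervals by earliest right end; each time one isn't hit yet, stab at its right endpoint.
Sorted: [1,4] [3,5] [7,9] [10,11] [11,12] [9,14] [11,15] [15,16] [17,18] [20,21]
{[1,4],[3,5]} hit by 4; {[7,9]} hit by 9; {[10,11],[11,12],[9,14],[11,15]} hit by 11; {[15,16]} hit by 16; {[17,18]} hit by 18; {[20,21]} hit by 21.
Points: 4, 9, 11, 16, 18, 21 (6 total).

6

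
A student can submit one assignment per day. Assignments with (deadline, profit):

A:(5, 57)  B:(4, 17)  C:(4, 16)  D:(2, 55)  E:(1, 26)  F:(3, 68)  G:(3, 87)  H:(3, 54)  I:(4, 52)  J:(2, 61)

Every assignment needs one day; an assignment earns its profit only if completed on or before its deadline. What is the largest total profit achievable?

Sort by profit descending; place each in the latest free slot ≤ its deadline.
By profit: G(d3,87), F(d3,68), J(d2,61), A(d5,57), D(d2,55), H(d3,54), I(d4,52), E(d1,26), B(d4,17), C(d4,16)
G→slot 3; F→slot 2; J→slot 1; A→slot 5; D skipped; H skipped; I→slot 4; E skipped; B skipped; C skipped.
Profit = 61 + 68 + 87 + 52 + 57 = 325

325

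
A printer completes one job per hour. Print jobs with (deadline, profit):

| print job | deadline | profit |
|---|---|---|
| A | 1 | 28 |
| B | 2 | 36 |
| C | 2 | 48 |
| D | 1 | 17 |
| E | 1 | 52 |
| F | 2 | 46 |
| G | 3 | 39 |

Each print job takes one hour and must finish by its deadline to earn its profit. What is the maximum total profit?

By profit: E(d1,52), C(d2,48), F(d2,46), G(d3,39), B(d2,36), A(d1,28), D(d1,17)
E→slot 1; C→slot 2; F skipped; G→slot 3; B skipped; A skipped; D skipped.
Profit = 52 + 48 + 39 = 139

139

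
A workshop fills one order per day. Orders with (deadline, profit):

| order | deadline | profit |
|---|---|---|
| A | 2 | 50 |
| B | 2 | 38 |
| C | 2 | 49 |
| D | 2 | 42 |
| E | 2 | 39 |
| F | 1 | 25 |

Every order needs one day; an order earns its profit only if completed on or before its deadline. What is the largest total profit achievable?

99

By profit: A(d2,50), C(d2,49), D(d2,42), E(d2,39), B(d2,38), F(d1,25)
A→slot 2; C→slot 1; D skipped; E skipped; B skipped; F skipped.
Profit = 49 + 50 = 99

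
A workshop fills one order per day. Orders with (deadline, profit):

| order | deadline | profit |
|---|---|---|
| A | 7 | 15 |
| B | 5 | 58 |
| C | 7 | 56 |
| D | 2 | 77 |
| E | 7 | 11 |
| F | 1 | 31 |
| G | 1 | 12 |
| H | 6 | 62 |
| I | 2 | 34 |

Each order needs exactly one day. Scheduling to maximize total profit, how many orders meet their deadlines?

Profit order: D=77 H=62 B=58 C=56 I=34 F=31 A=15 G=12 E=11
Assign: D→slot 2, H→slot 6, B→slot 5, C→slot 7, I→slot 1, F skipped, A→slot 4, G skipped, E→slot 3.
Slots: [1:I] [2:D] [3:E] [4:A] [5:B] [6:H] [7:C]
7 of 9 scheduled.

7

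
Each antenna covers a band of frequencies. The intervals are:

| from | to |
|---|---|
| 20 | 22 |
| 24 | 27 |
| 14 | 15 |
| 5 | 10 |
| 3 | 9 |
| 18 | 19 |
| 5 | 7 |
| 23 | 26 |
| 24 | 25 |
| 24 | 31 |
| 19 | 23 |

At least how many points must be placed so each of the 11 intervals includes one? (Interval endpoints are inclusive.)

5

Sorted: [5,7] [3,9] [5,10] [14,15] [18,19] [20,22] [19,23] [24,25] [23,26] [24,27] [24,31]
{[5,7],[3,9],[5,10]} hit by 7; {[14,15]} hit by 15; {[18,19]} hit by 19; {[20,22],[19,23]} hit by 22; {[24,25],[23,26],[24,27],[24,31]} hit by 25.
Points: 7, 15, 19, 22, 25 (5 total).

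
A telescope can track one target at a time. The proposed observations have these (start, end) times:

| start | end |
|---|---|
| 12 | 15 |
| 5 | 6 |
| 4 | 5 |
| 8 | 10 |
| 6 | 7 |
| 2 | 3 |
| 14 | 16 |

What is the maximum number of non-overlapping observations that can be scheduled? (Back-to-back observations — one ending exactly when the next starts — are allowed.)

6

Greedy by earliest finish: after sorting by end time, pick each interval compatible with the last pick.
By end time: (2,3), (4,5), (5,6), (6,7), (8,10), (12,15), (14,16).
Pick (2,3); next start ≥ 3 → (4,5); next start ≥ 5 → (5,6); next start ≥ 6 → (6,7); next start ≥ 7 → (8,10); next start ≥ 10 → (12,15).
Selected 6 observations.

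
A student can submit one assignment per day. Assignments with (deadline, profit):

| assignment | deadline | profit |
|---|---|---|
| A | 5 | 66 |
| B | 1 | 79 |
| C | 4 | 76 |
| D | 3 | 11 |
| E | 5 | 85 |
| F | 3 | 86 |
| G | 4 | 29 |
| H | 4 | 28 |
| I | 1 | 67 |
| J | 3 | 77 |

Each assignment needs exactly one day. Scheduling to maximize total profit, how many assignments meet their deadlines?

Sort by profit descending; place each in the latest free slot ≤ its deadline.
By profit: F(d3,86), E(d5,85), B(d1,79), J(d3,77), C(d4,76), I(d1,67), A(d5,66), G(d4,29), H(d4,28), D(d3,11)
F→slot 3; E→slot 5; B→slot 1; J→slot 2; C→slot 4; I skipped; A skipped; G skipped; H skipped; D skipped.
5 of 10 scheduled.

5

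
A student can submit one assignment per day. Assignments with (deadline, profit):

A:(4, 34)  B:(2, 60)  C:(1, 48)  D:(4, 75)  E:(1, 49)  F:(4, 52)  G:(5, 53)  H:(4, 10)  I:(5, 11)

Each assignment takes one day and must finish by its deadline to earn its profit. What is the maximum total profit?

Sort by profit descending; place each in the latest free slot ≤ its deadline.
By profit: D(d4,75), B(d2,60), G(d5,53), F(d4,52), E(d1,49), C(d1,48), A(d4,34), I(d5,11), H(d4,10)
D→slot 4; B→slot 2; G→slot 5; F→slot 3; E→slot 1; C skipped; A skipped; I skipped; H skipped.
Profit = 49 + 60 + 52 + 75 + 53 = 289

289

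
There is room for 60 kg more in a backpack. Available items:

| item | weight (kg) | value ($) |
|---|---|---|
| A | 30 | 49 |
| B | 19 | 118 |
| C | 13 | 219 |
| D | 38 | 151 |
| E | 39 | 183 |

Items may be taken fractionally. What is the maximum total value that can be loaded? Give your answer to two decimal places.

468.38

Ratios (sorted): C 16.85, B 6.21, E 4.69, D 3.97, A 1.63
take C (13 @ 219); take B (19 @ 118); take 28/39 of E → 131.38. Capacity used 60/60.
Total value = 468.38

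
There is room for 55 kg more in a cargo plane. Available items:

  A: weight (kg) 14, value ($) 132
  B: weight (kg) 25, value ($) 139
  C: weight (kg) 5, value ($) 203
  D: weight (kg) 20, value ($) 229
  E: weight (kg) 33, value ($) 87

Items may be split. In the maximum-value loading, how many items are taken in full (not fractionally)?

3

Greedy by value/weight ratio, highest first.
Ratios (sorted): C 40.60, D 11.45, A 9.43, B 5.56, E 2.64
take C (5 @ 203); take D (20 @ 229); take A (14 @ 132); take 16/25 of B → 88.96. Capacity used 55/55.
3 item(s) taken whole; one partial (take 16/25 of B).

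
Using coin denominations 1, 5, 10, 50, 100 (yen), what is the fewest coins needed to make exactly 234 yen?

Greedy: take as many of the largest coin as possible, then repeat with the remainder.
234 = 2×100 + 3×10 + 4×1
Total coins = 2 + 3 + 4 = 9

9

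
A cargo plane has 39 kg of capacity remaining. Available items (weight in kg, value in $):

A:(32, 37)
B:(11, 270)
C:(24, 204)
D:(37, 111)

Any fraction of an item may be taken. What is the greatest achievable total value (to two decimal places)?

Sort by value per unit weight and fill in that order.
Ratios (sorted): B 24.55, C 8.50, D 3.00, A 1.16
take B (11 @ 270); take C (24 @ 204); take 4/37 of D → 12.00. Capacity used 39/39.
Total value = 486.00

486.00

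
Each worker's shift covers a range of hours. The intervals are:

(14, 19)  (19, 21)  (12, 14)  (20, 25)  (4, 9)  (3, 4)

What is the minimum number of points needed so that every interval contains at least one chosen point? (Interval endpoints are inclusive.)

3

Sort by right endpoint; whenever an interval is uncovered, place a point at its right end.
By right end: [3,4]  [4,9]  [12,14]  [14,19]  [19,21]  [20,25]
[3,4] uncovered → point at 4; [12,14] uncovered → point at 14; [19,21] uncovered → point at 21.
Points: 4, 14, 21 (3 total).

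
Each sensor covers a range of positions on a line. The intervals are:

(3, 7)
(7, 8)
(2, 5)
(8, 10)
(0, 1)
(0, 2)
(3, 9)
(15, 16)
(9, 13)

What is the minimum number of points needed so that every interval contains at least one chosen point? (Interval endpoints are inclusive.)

5

By right end: [0,1]  [0,2]  [2,5]  [3,7]  [7,8]  [3,9]  [8,10]  [9,13]  [15,16]
[0,1] uncovered → point at 1; [2,5] uncovered → point at 5; [7,8] uncovered → point at 8; [9,13] uncovered → point at 13; [15,16] uncovered → point at 16.
Points: 1, 5, 8, 13, 16 (5 total).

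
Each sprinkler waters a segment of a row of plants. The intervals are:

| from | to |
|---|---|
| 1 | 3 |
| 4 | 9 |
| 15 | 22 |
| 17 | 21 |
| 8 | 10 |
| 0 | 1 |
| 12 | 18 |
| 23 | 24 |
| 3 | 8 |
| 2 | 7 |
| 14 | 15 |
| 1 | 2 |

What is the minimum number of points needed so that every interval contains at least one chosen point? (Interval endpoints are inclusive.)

6

Process intervals by earliest right end; each time one isn't hit yet, stab at its right endpoint.
By right end: [0,1]  [1,2]  [1,3]  [2,7]  [3,8]  [4,9]  [8,10]  [14,15]  [12,18]  [17,21]  [15,22]  [23,24]
[0,1] uncovered → point at 1; [2,7] uncovered → point at 7; [8,10] uncovered → point at 10; [14,15] uncovered → point at 15; [17,21] uncovered → point at 21; [23,24] uncovered → point at 24.
Points: 1, 7, 10, 15, 21, 24 (6 total).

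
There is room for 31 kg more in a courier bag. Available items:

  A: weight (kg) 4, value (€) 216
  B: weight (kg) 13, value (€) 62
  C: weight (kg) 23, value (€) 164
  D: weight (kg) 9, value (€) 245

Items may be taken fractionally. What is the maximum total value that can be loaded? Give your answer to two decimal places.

Greedy by value/weight ratio, highest first.
Order: A (216/4=54.00) > D (245/9=27.22) > C (164/23=7.13) > B (62/13=4.77)
Fill: take A (4 @ 216) → take D (9 @ 245) → take 18/23 of C → 128.35; 31/31 used.
Total value = 589.35

589.35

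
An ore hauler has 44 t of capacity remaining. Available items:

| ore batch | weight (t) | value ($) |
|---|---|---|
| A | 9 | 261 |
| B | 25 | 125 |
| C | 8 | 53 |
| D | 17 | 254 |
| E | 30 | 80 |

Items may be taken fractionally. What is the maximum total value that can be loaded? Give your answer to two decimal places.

618.00

Sort by value per unit weight and fill in that order.
Order: A (261/9=29.00) > D (254/17=14.94) > C (53/8=6.62) > B (125/25=5.00) > E (80/30=2.67)
Fill: take A (9 @ 261) → take D (17 @ 254) → take C (8 @ 53) → take 10/25 of B → 50.00; 44/44 used.
Total value = 618.00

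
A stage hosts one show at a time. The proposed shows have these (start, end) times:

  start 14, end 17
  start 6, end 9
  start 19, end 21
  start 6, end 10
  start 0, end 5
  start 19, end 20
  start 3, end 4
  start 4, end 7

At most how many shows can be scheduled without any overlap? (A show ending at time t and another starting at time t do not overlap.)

4

Order by finish time; keep every interval that doesn't clash with the previous kept one.
By end time: (3,4), (0,5), (4,7), (6,9), (6,10), (14,17), (19,20), (19,21).
Pick (3,4); next start ≥ 4 → (4,7); next start ≥ 7 → (14,17); next start ≥ 17 → (19,20).
Selected 4 shows.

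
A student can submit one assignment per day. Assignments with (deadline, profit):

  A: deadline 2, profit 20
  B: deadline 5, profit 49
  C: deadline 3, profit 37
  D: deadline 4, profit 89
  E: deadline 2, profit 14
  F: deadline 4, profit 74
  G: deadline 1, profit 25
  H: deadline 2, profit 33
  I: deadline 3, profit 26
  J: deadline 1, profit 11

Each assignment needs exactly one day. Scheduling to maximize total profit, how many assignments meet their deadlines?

Take jobs in profit order; each goes to the latest open slot no later than its deadline.
Profit order: D=89 F=74 B=49 C=37 H=33 I=26 G=25 A=20 E=14 J=11
Assign: D→slot 4, F→slot 3, B→slot 5, C→slot 2, H→slot 1, I skipped, G skipped, A skipped, E skipped, J skipped.
Slots: [1:H] [2:C] [3:F] [4:D] [5:B]
5 of 10 scheduled.

5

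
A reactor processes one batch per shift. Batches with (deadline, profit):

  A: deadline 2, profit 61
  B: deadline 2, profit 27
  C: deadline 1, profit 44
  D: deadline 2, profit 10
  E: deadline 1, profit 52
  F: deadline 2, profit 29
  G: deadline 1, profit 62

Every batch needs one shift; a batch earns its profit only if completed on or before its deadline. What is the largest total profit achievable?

Profit order: G=62 A=61 E=52 C=44 F=29 B=27 D=10
Assign: G→slot 1, A→slot 2, E skipped, C skipped, F skipped, B skipped, D skipped.
Slots: [1:G] [2:A]
Profit = 62 + 61 = 123

123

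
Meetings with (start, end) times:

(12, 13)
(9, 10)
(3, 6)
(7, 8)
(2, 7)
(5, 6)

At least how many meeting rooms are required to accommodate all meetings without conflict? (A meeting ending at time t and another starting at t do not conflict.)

The answer is the maximum number of intervals overlapping at any instant.
starts: [2, 3, 5, 7, 9, 12]
ends:   [6, 6, 7, 8, 10, 13]
s2→1 s3→2 s5→3  — peak 3.

3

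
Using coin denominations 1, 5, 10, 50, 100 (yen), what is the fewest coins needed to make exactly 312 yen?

312 − 3×100→12 − 1×10→2 − 2×1→0
Total coins = 3 + 1 + 2 = 6

6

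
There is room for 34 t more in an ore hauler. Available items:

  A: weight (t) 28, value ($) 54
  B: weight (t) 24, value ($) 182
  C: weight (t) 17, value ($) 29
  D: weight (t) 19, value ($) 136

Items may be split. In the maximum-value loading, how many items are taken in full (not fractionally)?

1

Greedy by value/weight ratio, highest first.
Order: B (182/24=7.58) > D (136/19=7.16) > A (54/28=1.93) > C (29/17=1.71)
Fill: take B (24 @ 182) → take 10/19 of D → 71.58; 34/34 used.
1 item(s) taken whole; one partial (take 10/19 of D).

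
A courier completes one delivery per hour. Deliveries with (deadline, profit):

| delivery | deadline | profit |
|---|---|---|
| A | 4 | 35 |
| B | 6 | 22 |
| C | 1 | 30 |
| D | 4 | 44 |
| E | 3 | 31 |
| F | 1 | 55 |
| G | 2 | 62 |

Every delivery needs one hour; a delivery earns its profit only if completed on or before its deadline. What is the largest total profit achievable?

Profit order: G=62 F=55 D=44 A=35 E=31 C=30 B=22
Assign: G→slot 2, F→slot 1, D→slot 4, A→slot 3, E skipped, C skipped, B→slot 6.
Slots: [1:F] [2:G] [3:A] [4:D] [6:B]
Profit = 55 + 62 + 35 + 44 + 22 = 218

218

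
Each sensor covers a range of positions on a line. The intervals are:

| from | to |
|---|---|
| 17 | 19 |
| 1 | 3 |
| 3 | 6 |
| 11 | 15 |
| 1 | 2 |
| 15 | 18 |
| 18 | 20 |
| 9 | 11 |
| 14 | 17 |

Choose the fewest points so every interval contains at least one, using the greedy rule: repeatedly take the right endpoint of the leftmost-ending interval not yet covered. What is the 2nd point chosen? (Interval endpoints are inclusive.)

6

Sort by right endpoint; whenever an interval is uncovered, place a point at its right end.
Sorted: [1,2] [1,3] [3,6] [9,11] [11,15] [14,17] [15,18] [17,19] [18,20]
{[1,2],[1,3]} hit by 2; {[3,6]} hit by 6; {[9,11],[11,15]} hit by 11; {[14,17],[15,18],[17,19]} hit by 17; {[18,20]} hit by 20.
Points: 2, 6, 11, 17, 20 (5 total).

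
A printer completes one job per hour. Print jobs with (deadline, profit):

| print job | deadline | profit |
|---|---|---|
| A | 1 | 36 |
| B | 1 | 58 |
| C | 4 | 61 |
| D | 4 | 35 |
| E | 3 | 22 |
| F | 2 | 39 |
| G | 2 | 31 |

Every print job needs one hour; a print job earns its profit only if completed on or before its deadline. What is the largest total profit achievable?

Profit order: C=61 B=58 F=39 A=36 D=35 G=31 E=22
Assign: C→slot 4, B→slot 1, F→slot 2, A skipped, D→slot 3, G skipped, E skipped.
Slots: [1:B] [2:F] [3:D] [4:C]
Profit = 58 + 39 + 35 + 61 = 193

193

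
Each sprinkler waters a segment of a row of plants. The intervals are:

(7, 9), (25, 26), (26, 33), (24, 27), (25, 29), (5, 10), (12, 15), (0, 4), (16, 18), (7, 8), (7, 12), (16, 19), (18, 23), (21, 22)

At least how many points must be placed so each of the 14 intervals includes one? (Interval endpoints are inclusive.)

Sort by right endpoint; whenever an interval is uncovered, place a point at its right end.
By right end: [0,4]  [7,8]  [7,9]  [5,10]  [7,12]  [12,15]  [16,18]  [16,19]  [21,22]  [18,23]  [25,26]  [24,27]  [25,29]  [26,33]
[0,4] uncovered → point at 4; [7,8] uncovered → point at 8; [12,15] uncovered → point at 15; [16,18] uncovered → point at 18; [21,22] uncovered → point at 22; [25,26] uncovered → point at 26.
Points: 4, 8, 15, 18, 22, 26 (6 total).

6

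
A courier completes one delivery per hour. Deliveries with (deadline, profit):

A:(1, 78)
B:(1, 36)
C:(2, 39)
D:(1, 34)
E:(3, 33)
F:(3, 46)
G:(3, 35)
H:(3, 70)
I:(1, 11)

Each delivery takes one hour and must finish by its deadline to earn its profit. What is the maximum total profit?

Sort by profit descending; place each in the latest free slot ≤ its deadline.
Profit order: A=78 H=70 F=46 C=39 B=36 G=35 D=34 E=33 I=11
Assign: A→slot 1, H→slot 3, F→slot 2, C skipped, B skipped, G skipped, D skipped, E skipped, I skipped.
Slots: [1:A] [2:F] [3:H]
Profit = 78 + 46 + 70 = 194

194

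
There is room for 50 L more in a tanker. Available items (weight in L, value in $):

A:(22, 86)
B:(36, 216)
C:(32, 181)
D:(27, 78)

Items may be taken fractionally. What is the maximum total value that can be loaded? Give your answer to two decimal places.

295.19

Sort by value per unit weight and fill in that order.
Order: B (216/36=6.00) > C (181/32=5.66) > A (86/22=3.91) > D (78/27=2.89)
Fill: take B (36 @ 216) → take 14/32 of C → 79.19; 50/50 used.
Total value = 295.19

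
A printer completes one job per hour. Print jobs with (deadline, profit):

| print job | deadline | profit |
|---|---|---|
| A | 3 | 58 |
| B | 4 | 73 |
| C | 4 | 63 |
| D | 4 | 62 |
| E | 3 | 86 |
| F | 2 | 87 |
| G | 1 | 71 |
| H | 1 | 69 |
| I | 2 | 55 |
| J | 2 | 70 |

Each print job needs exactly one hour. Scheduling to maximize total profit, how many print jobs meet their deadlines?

4

Profit order: F=87 E=86 B=73 G=71 J=70 H=69 C=63 D=62 A=58 I=55
Assign: F→slot 2, E→slot 3, B→slot 4, G→slot 1, J skipped, H skipped, C skipped, D skipped, A skipped, I skipped.
Slots: [1:G] [2:F] [3:E] [4:B]
4 of 10 scheduled.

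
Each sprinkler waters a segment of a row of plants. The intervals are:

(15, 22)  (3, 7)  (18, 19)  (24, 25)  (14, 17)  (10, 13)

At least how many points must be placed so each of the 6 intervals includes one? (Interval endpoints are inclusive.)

5

By right end: [3,7]  [10,13]  [14,17]  [18,19]  [15,22]  [24,25]
[3,7] uncovered → point at 7; [10,13] uncovered → point at 13; [14,17] uncovered → point at 17; [18,19] uncovered → point at 19; [24,25] uncovered → point at 25.
Points: 7, 13, 17, 19, 25 (5 total).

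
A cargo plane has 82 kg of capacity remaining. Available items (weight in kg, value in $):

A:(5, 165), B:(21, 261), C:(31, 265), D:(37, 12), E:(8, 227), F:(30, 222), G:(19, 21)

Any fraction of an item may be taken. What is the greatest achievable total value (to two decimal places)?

1043.80

Ratios (sorted): A 33.00, E 28.38, B 12.43, C 8.55, F 7.40, G 1.11, D 0.32
take A (5 @ 165); take E (8 @ 227); take B (21 @ 261); take C (31 @ 265); take 17/30 of F → 125.80. Capacity used 82/82.
Total value = 1043.80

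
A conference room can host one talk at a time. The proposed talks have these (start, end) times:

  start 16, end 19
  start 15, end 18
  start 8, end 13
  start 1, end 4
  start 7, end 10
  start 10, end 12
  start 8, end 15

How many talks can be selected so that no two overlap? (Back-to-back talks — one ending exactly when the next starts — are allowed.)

Sorted by end: (1,4)  (7,10)  (10,12)  (8,13)  (8,15)  (15,18)  (16,19)
take (1,4); take (7,10); take (10,12); skip (8,13); skip (8,15); take (15,18).
Selected 4 talks.

4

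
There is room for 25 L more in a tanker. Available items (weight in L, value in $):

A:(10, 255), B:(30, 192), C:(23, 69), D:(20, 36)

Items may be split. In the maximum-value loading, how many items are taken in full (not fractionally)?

Greedy by value/weight ratio, highest first.
Order: A (255/10=25.50) > B (192/30=6.40) > C (69/23=3.00) > D (36/20=1.80)
Fill: take A (10 @ 255) → take 15/30 of B → 96.00; 25/25 used.
1 item(s) taken whole; one partial (take 15/30 of B).

1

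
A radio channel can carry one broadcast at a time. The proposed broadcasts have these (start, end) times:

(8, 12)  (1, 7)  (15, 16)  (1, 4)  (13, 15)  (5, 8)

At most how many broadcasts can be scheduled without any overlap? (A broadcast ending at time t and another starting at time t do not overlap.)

5

Greedy by earliest finish: after sorting by end time, pick each interval compatible with the last pick.
By end time: (1,4), (1,7), (5,8), (8,12), (13,15), (15,16).
Pick (1,4); next start ≥ 4 → (5,8); next start ≥ 8 → (8,12); next start ≥ 12 → (13,15); next start ≥ 15 → (15,16).
Selected 5 broadcasts.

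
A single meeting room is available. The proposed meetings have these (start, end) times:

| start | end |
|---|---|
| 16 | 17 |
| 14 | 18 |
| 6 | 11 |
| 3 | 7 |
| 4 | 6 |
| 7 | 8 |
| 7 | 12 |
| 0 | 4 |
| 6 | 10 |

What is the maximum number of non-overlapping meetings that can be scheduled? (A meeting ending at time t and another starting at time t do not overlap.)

Order by finish time; keep every interval that doesn't clash with the previous kept one.
By end time: (0,4), (4,6), (3,7), (7,8), (6,10), (6,11), (7,12), (16,17), (14,18).
Pick (0,4); next start ≥ 4 → (4,6); next start ≥ 6 → (7,8); next start ≥ 8 → (16,17).
Selected 4 meetings.

4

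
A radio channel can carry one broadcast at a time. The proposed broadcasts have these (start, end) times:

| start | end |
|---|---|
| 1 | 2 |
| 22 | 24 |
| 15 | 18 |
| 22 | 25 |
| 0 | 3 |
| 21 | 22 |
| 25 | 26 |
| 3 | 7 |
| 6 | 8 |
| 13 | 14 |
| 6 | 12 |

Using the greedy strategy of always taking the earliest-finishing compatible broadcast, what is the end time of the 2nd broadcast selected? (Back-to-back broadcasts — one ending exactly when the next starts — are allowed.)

7

Order by finish time; keep every interval that doesn't clash with the previous kept one.
By end time: (1,2), (0,3), (3,7), (6,8), (6,12), (13,14), (15,18), (21,22), (22,24), (22,25), (25,26).
Pick (1,2); next start ≥ 2 → (3,7); next start ≥ 7 → (13,14); next start ≥ 14 → (15,18); next start ≥ 18 → (21,22); next start ≥ 22 → (22,24); next start ≥ 24 → (25,26).
Selected: (1,2) (3,7) (13,14) (15,18) (21,22) (22,24) (25,26)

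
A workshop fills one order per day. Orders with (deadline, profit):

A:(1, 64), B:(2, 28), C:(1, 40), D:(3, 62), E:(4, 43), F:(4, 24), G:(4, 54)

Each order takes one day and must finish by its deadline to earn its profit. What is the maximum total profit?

223

Profit order: A=64 D=62 G=54 E=43 C=40 B=28 F=24
Assign: A→slot 1, D→slot 3, G→slot 4, E→slot 2, C skipped, B skipped, F skipped.
Slots: [1:A] [2:E] [3:D] [4:G]
Profit = 64 + 43 + 62 + 54 = 223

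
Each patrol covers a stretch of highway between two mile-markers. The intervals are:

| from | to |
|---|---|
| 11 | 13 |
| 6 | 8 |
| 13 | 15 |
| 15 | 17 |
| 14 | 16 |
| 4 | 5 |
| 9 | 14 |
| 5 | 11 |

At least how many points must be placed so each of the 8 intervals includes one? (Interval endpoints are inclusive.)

Sort by right endpoint; whenever an interval is uncovered, place a point at its right end.
Sorted: [4,5] [6,8] [5,11] [11,13] [9,14] [13,15] [14,16] [15,17]
{[4,5]} hit by 5; {[6,8],[5,11]} hit by 8; {[11,13],[9,14],[13,15]} hit by 13; {[14,16],[15,17]} hit by 16.
Points: 5, 8, 13, 16 (4 total).

4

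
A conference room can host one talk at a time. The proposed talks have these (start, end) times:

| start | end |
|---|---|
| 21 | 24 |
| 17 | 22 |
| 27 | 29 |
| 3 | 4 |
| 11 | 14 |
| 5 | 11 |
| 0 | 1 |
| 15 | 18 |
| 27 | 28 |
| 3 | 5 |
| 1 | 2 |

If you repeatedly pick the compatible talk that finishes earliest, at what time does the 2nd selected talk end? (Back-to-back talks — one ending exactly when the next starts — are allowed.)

Greedy by earliest finish: after sorting by end time, pick each interval compatible with the last pick.
By end time: (0,1), (1,2), (3,4), (3,5), (5,11), (11,14), (15,18), (17,22), (21,24), (27,28), (27,29).
Pick (0,1); next start ≥ 1 → (1,2); next start ≥ 2 → (3,4); next start ≥ 4 → (5,11); next start ≥ 11 → (11,14); next start ≥ 14 → (15,18); next start ≥ 18 → (21,24); next start ≥ 24 → (27,28).
Selected: (0,1) (1,2) (3,4) (5,11) (11,14) (15,18) (21,24) (27,28)

2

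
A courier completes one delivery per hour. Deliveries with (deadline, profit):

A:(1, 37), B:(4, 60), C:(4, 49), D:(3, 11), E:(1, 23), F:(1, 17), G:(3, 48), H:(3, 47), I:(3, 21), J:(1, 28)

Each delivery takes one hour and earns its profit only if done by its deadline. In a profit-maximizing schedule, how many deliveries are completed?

4

By profit: B(d4,60), C(d4,49), G(d3,48), H(d3,47), A(d1,37), J(d1,28), E(d1,23), I(d3,21), F(d1,17), D(d3,11)
B→slot 4; C→slot 3; G→slot 2; H→slot 1; A skipped; J skipped; E skipped; I skipped; F skipped; D skipped.
4 of 10 scheduled.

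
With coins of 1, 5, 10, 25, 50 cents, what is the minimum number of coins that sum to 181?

6

181 − 3×50→31 − 1×25→6 − 1×5→1 − 1×1→0
Total coins = 3 + 1 + 1 + 1 = 6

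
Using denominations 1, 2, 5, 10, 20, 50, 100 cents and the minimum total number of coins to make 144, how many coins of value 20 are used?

Use the largest denomination that fits, subtract, and repeat.
144 − 1×100→44 − 2×20→4 − 2×2→0
Count of 20: 2

2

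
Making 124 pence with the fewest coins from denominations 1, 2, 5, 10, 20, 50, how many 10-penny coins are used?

124 = 2×50 + 1×20 + 2×2
Count of 10: 0

0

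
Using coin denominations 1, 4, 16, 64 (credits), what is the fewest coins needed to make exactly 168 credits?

6

Greedy: take as many of the largest coin as possible, then repeat with the remainder.
168 − 2×64→40 − 2×16→8 − 2×4→0
Total coins = 2 + 2 + 2 = 6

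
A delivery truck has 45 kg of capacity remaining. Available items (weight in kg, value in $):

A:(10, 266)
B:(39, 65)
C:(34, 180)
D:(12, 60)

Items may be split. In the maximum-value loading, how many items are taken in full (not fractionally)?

Sort by value per unit weight and fill in that order.
Ratios (sorted): A 26.60, C 5.29, D 5.00, B 1.67
take A (10 @ 266); take C (34 @ 180); take 1/12 of D → 5.00. Capacity used 45/45.
2 item(s) taken whole; one partial (take 1/12 of D).

2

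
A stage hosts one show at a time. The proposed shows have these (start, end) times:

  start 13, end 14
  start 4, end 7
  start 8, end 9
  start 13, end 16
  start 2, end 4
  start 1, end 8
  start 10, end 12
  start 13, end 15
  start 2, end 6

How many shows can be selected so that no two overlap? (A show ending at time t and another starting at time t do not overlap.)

5

Order by finish time; keep every interval that doesn't clash with the previous kept one.
By end time: (2,4), (2,6), (4,7), (1,8), (8,9), (10,12), (13,14), (13,15), (13,16).
Pick (2,4); next start ≥ 4 → (4,7); next start ≥ 7 → (8,9); next start ≥ 9 → (10,12); next start ≥ 12 → (13,14).
Selected 5 shows.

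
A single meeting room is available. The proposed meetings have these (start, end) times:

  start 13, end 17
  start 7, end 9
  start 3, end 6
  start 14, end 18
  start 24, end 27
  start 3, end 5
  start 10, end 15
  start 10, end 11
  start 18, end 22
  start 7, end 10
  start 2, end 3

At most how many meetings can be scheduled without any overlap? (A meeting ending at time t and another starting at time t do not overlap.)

Greedy by earliest finish: after sorting by end time, pick each interval compatible with the last pick.
Sorted by end: (2,3)  (3,5)  (3,6)  (7,9)  (7,10)  (10,11)  (10,15)  (13,17)  (14,18)  (18,22)  (24,27)
take (2,3); take (3,5); skip (3,6); take (7,9); take (10,11); take (13,17); skip (14,18); take (18,22); take (24,27).
Selected 7 meetings.

7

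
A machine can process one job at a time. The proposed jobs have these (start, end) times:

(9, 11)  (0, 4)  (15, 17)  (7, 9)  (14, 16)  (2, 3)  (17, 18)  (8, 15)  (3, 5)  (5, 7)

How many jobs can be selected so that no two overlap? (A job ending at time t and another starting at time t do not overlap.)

By end time: (2,3), (0,4), (3,5), (5,7), (7,9), (9,11), (8,15), (14,16), (15,17), (17,18).
Pick (2,3); next start ≥ 3 → (3,5); next start ≥ 5 → (5,7); next start ≥ 7 → (7,9); next start ≥ 9 → (9,11); next start ≥ 11 → (14,16); next start ≥ 16 → (17,18).
Selected 7 jobs.

7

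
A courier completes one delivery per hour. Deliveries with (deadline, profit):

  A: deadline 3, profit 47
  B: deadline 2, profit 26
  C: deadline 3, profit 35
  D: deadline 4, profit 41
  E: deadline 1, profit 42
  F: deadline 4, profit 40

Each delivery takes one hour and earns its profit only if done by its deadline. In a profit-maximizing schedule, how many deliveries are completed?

4

Sort by profit descending; place each in the latest free slot ≤ its deadline.
Profit order: A=47 E=42 D=41 F=40 C=35 B=26
Assign: A→slot 3, E→slot 1, D→slot 4, F→slot 2, C skipped, B skipped.
Slots: [1:E] [2:F] [3:A] [4:D]
4 of 6 scheduled.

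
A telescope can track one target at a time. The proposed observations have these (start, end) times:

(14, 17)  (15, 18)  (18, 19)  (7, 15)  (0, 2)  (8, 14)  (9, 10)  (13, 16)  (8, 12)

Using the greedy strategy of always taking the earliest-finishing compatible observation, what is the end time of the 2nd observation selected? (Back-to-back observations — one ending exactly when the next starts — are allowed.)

10

Order by finish time; keep every interval that doesn't clash with the previous kept one.
Sorted by end: (0,2)  (9,10)  (8,12)  (8,14)  (7,15)  (13,16)  (14,17)  (15,18)  (18,19)
take (0,2); take (9,10); skip (7,15); take (13,16); skip (15,18); take (18,19).
Selected: (0,2) (9,10) (13,16) (18,19)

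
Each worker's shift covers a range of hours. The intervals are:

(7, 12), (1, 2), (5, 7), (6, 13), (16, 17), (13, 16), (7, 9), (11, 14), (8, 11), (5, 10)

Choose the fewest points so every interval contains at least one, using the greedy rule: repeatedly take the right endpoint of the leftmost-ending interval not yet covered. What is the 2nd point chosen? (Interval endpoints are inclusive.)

Process intervals by earliest right end; each time one isn't hit yet, stab at its right endpoint.
Sorted: [1,2] [5,7] [7,9] [5,10] [8,11] [7,12] [6,13] [11,14] [13,16] [16,17]
{[1,2]} hit by 2; {[5,7],[7,9],[5,10]} hit by 7; {[8,11],[7,12],[6,13],[11,14]} hit by 11; {[13,16],[16,17]} hit by 16.
Points: 2, 7, 11, 16 (4 total).

7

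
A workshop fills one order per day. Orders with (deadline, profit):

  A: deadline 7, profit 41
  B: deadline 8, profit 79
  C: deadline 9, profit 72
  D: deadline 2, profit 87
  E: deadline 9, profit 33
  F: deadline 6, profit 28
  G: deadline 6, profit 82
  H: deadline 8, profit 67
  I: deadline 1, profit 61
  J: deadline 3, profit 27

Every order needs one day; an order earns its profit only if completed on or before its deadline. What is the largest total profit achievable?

By profit: D(d2,87), G(d6,82), B(d8,79), C(d9,72), H(d8,67), I(d1,61), A(d7,41), E(d9,33), F(d6,28), J(d3,27)
D→slot 2; G→slot 6; B→slot 8; C→slot 9; H→slot 7; I→slot 1; A→slot 5; E→slot 4; F→slot 3; J skipped.
Profit = 61 + 87 + 28 + 33 + 41 + 82 + 67 + 79 + 72 = 550

550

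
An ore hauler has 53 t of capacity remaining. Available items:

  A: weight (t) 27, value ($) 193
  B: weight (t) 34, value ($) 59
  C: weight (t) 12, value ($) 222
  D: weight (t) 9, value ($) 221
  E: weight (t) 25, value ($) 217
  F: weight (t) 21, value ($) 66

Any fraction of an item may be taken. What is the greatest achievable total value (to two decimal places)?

Ratios (sorted): D 24.56, C 18.50, E 8.68, A 7.15, F 3.14, B 1.74
take D (9 @ 221); take C (12 @ 222); take E (25 @ 217); take 7/27 of A → 50.04. Capacity used 53/53.
Total value = 710.04

710.04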